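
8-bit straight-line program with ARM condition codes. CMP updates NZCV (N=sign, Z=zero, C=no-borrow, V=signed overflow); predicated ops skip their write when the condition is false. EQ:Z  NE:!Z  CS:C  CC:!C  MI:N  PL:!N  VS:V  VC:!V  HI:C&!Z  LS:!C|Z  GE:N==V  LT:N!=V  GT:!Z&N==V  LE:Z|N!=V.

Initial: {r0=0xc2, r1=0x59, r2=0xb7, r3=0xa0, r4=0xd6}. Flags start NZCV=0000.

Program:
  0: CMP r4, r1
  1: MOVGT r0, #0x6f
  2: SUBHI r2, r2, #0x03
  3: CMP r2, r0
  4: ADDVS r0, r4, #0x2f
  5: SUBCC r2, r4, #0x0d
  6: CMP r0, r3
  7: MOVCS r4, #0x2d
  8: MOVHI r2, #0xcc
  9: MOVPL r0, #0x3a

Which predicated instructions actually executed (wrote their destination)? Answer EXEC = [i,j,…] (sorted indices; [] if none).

EXEC = [2,5,7,8,9]

0: ✓ CMP  NZCV=0011
1: · MOVGT
2: ✓ SUBHI  r2←0xb4
3: ✓ CMP  NZCV=1000
4: · ADDVS
5: ✓ SUBCC  r2←0xc9
6: ✓ CMP  NZCV=0010
7: ✓ MOVCS  r4←0x2d
8: ✓ MOVHI  r2←0xcc
9: ✓ MOVPL  r0←0x3a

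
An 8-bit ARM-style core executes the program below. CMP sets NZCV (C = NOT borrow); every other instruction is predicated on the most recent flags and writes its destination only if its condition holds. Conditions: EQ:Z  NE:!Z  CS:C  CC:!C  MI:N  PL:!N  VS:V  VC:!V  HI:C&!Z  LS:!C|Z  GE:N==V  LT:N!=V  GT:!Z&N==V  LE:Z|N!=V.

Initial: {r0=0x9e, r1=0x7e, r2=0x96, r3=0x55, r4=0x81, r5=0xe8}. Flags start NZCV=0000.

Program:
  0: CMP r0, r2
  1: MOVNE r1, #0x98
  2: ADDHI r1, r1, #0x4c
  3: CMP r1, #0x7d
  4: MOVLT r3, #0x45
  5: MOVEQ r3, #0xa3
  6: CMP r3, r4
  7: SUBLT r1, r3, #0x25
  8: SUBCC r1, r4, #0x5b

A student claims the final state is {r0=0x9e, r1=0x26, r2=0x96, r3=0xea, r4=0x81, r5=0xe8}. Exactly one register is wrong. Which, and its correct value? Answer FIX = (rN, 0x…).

FIX = (r3, 0x45)

0: ✓ CMP  NZCV=0010
1: ✓ MOVNE  r1←0x98
2: ✓ ADDHI  r1←0xe4
3: ✓ CMP  NZCV=0011
4: ✓ MOVLT  r3←0x45
5: · MOVEQ
6: ✓ CMP  NZCV=1001
7: · SUBLT
8: ✓ SUBCC  r1←0x26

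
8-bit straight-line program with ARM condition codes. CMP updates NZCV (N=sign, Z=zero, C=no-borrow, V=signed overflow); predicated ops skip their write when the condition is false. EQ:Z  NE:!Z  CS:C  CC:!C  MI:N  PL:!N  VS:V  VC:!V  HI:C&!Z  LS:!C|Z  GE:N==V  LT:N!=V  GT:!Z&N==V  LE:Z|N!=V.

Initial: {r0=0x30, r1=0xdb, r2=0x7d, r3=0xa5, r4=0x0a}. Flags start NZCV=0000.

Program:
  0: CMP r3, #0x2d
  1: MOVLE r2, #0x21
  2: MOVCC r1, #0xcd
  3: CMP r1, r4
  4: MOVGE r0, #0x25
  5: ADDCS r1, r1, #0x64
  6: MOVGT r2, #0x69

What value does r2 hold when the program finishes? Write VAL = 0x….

[0] flags=0011 → (cmp)
[1] flags=0011 LE?T → r2=0x21
[2] flags=0011 CC?F → skip
[3] flags=1010 → (cmp)
[4] flags=1010 GE?F → skip
[5] flags=1010 CS?T → r1=0x3f
[6] flags=1010 GT?F → skip

VAL = 0x21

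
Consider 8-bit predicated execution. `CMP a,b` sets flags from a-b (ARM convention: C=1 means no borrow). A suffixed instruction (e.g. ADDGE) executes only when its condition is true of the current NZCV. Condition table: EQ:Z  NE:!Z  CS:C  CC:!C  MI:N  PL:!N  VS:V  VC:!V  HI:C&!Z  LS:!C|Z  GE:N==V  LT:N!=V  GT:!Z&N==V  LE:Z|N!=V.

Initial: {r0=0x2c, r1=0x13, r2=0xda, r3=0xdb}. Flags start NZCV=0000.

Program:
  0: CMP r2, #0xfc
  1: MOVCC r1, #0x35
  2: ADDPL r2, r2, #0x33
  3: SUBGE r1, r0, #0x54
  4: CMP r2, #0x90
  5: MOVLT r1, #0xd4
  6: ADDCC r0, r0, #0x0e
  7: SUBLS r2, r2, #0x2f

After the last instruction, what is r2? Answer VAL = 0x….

0: ✓ CMP  NZCV=1000
1: ✓ MOVCC  r1←0x35
2: · ADDPL
3: · SUBGE
4: ✓ CMP  NZCV=0010
5: · MOVLT
6: · ADDCC
7: · SUBLS

VAL = 0xda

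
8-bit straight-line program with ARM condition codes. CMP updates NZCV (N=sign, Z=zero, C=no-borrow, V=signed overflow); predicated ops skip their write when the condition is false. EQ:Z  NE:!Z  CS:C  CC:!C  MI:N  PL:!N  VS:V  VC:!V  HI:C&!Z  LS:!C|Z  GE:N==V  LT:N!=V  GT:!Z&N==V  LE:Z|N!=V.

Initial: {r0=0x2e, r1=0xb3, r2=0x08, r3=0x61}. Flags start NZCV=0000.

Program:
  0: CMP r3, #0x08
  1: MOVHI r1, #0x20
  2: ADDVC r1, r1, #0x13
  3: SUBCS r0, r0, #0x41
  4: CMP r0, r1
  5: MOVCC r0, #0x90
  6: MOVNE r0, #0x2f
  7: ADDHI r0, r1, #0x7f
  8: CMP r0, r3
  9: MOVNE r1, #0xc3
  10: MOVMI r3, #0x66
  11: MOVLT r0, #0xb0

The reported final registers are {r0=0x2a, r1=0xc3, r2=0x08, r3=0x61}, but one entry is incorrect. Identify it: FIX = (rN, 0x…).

[0] flags=0010 → (cmp)
[1] flags=0010 HI?T → r1=0x20
[2] flags=0010 VC?T → r1=0x33
[3] flags=0010 CS?T → r0=0xed
[4] flags=1010 → (cmp)
[5] flags=1010 CC?F → skip
[6] flags=1010 NE?T → r0=0x2f
[7] flags=1010 HI?T → r0=0xb2
[8] flags=0011 → (cmp)
[9] flags=0011 NE?T → r1=0xc3
[10] flags=0011 MI?F → skip
[11] flags=0011 LT?T → r0=0xb0

FIX = (r0, 0xb0)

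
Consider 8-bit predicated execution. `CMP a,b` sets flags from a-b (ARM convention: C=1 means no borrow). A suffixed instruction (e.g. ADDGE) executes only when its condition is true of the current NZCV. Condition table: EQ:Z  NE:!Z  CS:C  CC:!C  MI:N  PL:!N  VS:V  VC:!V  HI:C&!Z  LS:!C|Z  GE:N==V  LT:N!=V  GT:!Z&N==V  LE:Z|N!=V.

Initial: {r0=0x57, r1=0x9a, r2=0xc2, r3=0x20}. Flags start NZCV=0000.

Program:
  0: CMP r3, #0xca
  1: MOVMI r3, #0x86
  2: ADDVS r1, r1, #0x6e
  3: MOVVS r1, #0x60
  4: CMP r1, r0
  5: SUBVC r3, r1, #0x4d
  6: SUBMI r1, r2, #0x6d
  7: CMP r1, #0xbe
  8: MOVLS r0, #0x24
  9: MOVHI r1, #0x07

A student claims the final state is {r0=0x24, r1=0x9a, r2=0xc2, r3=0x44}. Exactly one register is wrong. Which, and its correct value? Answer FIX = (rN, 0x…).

FIX = (r3, 0x20)

[0] flags=0000 → (cmp)
[1] flags=0000 MI?F → skip
[2] flags=0000 VS?F → skip
[3] flags=0000 VS?F → skip
[4] flags=0011 → (cmp)
[5] flags=0011 VC?F → skip
[6] flags=0011 MI?F → skip
[7] flags=1000 → (cmp)
[8] flags=1000 LS?T → r0=0x24
[9] flags=1000 HI?F → skip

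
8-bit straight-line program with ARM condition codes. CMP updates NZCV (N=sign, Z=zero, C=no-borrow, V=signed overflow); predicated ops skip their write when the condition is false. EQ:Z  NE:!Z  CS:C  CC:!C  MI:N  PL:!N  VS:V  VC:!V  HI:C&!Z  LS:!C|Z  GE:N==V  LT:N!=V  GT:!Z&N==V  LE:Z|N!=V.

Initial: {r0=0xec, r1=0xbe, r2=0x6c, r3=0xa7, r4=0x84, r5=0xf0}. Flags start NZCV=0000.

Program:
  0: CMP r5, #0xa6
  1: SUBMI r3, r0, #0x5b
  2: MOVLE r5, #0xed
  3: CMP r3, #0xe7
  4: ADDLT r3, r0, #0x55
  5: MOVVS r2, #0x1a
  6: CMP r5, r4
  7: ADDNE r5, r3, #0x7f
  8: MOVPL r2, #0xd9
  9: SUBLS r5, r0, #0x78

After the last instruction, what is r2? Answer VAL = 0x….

VAL = 0xd9

[0] flags=0010 → (cmp)
[1] flags=0010 MI?F → skip
[2] flags=0010 LE?F → skip
[3] flags=1000 → (cmp)
[4] flags=1000 LT?T → r3=0x41
[5] flags=1000 VS?F → skip
[6] flags=0010 → (cmp)
[7] flags=0010 NE?T → r5=0xc0
[8] flags=0010 PL?T → r2=0xd9
[9] flags=0010 LS?F → skip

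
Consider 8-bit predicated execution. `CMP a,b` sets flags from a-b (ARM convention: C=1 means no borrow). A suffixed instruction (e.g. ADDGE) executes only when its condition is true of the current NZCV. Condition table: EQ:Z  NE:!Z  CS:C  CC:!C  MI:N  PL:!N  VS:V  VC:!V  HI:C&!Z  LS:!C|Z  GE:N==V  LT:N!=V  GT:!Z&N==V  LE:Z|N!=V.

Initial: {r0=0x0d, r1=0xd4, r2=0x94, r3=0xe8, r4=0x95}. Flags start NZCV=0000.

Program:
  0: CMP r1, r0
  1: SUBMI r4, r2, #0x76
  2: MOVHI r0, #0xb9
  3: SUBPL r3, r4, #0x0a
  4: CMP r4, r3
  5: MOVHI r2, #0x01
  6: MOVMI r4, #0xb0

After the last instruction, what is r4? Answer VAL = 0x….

VAL = 0x1e

0: ✓ CMP  NZCV=1010
1: ✓ SUBMI  r4←0x1e
2: ✓ MOVHI  r0←0xb9
3: · SUBPL
4: ✓ CMP  NZCV=0000
5: · MOVHI
6: · MOVMI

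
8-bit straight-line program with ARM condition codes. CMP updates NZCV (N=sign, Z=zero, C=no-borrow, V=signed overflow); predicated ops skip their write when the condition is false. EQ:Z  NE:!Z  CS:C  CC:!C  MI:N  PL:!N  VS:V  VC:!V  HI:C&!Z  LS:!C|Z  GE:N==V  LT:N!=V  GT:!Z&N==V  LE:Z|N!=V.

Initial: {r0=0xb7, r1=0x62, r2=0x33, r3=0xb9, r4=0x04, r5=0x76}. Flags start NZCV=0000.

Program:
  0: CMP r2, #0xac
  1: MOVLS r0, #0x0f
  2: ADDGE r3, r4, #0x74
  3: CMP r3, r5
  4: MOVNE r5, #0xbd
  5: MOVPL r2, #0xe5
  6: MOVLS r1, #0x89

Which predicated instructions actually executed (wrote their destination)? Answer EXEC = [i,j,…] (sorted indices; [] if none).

0: ✓ CMP  NZCV=1001
1: ✓ MOVLS  r0←0x0f
2: ✓ ADDGE  r3←0x78
3: ✓ CMP  NZCV=0010
4: ✓ MOVNE  r5←0xbd
5: ✓ MOVPL  r2←0xe5
6: · MOVLS

EXEC = [1,2,4,5]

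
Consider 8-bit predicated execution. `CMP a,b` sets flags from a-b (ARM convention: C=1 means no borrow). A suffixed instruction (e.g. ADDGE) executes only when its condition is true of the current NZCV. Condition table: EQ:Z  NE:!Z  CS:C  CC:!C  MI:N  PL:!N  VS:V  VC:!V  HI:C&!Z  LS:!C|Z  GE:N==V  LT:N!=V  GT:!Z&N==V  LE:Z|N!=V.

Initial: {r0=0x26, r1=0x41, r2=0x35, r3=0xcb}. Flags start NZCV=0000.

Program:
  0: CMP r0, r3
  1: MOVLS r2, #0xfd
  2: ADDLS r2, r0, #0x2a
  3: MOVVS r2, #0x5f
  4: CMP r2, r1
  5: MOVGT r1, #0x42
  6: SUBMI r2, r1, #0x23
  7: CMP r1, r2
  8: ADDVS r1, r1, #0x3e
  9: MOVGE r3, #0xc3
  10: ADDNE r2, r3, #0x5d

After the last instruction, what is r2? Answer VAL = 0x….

[0] flags=0000 → (cmp)
[1] flags=0000 LS?T → r2=0xfd
[2] flags=0000 LS?T → r2=0x50
[3] flags=0000 VS?F → skip
[4] flags=0010 → (cmp)
[5] flags=0010 GT?T → r1=0x42
[6] flags=0010 MI?F → skip
[7] flags=1000 → (cmp)
[8] flags=1000 VS?F → skip
[9] flags=1000 GE?F → skip
[10] flags=1000 NE?T → r2=0x28

VAL = 0x28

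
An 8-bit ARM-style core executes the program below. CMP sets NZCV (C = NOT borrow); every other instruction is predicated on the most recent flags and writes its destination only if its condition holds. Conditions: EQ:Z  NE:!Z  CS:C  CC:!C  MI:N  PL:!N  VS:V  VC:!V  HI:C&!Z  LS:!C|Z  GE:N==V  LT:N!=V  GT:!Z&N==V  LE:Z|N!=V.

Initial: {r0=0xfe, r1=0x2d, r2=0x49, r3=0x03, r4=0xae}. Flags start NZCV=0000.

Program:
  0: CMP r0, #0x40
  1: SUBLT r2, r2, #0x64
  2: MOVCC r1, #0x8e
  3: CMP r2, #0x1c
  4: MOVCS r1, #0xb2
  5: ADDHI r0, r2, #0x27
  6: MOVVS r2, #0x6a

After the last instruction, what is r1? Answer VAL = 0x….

0: ✓ CMP  NZCV=1010
1: ✓ SUBLT  r2←0xe5
2: · MOVCC
3: ✓ CMP  NZCV=1010
4: ✓ MOVCS  r1←0xb2
5: ✓ ADDHI  r0←0x0c
6: · MOVVS

VAL = 0xb2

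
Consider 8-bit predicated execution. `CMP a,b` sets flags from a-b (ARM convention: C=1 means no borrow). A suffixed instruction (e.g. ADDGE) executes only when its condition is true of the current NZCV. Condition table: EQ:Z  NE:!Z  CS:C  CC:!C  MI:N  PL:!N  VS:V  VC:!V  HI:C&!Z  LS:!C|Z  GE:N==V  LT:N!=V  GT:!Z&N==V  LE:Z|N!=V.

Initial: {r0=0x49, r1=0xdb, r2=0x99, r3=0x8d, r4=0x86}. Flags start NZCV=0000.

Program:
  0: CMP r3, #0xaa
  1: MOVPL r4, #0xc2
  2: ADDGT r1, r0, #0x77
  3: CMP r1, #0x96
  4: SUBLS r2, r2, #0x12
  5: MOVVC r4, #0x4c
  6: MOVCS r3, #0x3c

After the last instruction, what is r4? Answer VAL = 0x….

[0] flags=1000 → (cmp)
[1] flags=1000 PL?F → skip
[2] flags=1000 GT?F → skip
[3] flags=0010 → (cmp)
[4] flags=0010 LS?F → skip
[5] flags=0010 VC?T → r4=0x4c
[6] flags=0010 CS?T → r3=0x3c

VAL = 0x4c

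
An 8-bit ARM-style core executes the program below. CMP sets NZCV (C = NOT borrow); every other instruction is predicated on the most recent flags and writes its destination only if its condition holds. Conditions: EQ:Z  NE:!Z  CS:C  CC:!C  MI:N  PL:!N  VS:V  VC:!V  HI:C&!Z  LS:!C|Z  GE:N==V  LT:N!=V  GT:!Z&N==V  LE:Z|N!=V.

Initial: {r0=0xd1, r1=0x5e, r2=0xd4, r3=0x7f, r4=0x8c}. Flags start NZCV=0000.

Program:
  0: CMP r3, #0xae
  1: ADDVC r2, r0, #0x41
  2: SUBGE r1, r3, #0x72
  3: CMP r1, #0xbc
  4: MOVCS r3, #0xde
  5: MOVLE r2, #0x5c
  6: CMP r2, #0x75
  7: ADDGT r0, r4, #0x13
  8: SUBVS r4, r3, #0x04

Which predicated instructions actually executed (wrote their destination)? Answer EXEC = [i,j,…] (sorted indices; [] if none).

[0] flags=1001 → (cmp)
[1] flags=1001 VC?F → skip
[2] flags=1001 GE?T → r1=0x0d
[3] flags=0000 → (cmp)
[4] flags=0000 CS?F → skip
[5] flags=0000 LE?F → skip
[6] flags=0011 → (cmp)
[7] flags=0011 GT?F → skip
[8] flags=0011 VS?T → r4=0x7b

EXEC = [2,8]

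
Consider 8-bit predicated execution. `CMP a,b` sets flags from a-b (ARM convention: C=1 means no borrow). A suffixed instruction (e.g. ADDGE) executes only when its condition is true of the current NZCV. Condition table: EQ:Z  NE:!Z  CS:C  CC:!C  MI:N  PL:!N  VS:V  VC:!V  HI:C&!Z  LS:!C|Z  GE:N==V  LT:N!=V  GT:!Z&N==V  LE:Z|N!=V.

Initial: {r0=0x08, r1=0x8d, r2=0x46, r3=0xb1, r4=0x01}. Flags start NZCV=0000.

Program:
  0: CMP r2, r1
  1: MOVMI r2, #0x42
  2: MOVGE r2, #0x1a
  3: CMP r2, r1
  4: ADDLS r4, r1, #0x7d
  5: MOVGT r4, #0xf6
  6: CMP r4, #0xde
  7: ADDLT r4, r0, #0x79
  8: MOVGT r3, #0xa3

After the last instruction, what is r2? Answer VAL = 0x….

0: ✓ CMP  NZCV=1001
1: ✓ MOVMI  r2←0x42
2: ✓ MOVGE  r2←0x1a
3: ✓ CMP  NZCV=1001
4: ✓ ADDLS  r4←0x0a
5: ✓ MOVGT  r4←0xf6
6: ✓ CMP  NZCV=0010
7: · ADDLT
8: ✓ MOVGT  r3←0xa3

VAL = 0x1a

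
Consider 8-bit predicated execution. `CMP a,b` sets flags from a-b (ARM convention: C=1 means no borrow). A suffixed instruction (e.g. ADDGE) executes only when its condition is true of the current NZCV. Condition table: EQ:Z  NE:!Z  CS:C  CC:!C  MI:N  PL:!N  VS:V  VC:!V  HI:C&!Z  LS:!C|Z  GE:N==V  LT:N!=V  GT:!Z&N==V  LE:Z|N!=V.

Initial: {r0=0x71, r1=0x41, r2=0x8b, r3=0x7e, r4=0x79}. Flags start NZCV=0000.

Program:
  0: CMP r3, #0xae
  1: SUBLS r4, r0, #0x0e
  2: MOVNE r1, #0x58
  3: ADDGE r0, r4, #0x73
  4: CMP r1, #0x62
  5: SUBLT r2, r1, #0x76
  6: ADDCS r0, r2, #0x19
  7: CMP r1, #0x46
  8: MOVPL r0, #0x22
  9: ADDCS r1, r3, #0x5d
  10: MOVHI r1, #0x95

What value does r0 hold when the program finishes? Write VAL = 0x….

VAL = 0x22

[0] flags=1001 → (cmp)
[1] flags=1001 LS?T → r4=0x63
[2] flags=1001 NE?T → r1=0x58
[3] flags=1001 GE?T → r0=0xd6
[4] flags=1000 → (cmp)
[5] flags=1000 LT?T → r2=0xe2
[6] flags=1000 CS?F → skip
[7] flags=0010 → (cmp)
[8] flags=0010 PL?T → r0=0x22
[9] flags=0010 CS?T → r1=0xdb
[10] flags=0010 HI?T → r1=0x95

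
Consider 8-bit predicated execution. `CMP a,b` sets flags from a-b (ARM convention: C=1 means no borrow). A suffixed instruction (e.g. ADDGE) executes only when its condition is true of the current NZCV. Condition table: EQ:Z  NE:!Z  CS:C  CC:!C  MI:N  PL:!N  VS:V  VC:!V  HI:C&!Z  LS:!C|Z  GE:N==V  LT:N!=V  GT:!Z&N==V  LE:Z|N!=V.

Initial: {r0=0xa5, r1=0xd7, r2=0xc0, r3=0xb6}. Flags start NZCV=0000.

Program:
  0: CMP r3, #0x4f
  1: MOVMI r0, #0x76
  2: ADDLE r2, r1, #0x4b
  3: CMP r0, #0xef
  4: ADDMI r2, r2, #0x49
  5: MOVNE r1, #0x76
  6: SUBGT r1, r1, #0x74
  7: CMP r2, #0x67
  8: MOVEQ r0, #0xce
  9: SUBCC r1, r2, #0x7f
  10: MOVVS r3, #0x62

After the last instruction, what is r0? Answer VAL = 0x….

0: ✓ CMP  NZCV=0011
1: · MOVMI
2: ✓ ADDLE  r2←0x22
3: ✓ CMP  NZCV=1000
4: ✓ ADDMI  r2←0x6b
5: ✓ MOVNE  r1←0x76
6: · SUBGT
7: ✓ CMP  NZCV=0010
8: · MOVEQ
9: · SUBCC
10: · MOVVS

VAL = 0xa5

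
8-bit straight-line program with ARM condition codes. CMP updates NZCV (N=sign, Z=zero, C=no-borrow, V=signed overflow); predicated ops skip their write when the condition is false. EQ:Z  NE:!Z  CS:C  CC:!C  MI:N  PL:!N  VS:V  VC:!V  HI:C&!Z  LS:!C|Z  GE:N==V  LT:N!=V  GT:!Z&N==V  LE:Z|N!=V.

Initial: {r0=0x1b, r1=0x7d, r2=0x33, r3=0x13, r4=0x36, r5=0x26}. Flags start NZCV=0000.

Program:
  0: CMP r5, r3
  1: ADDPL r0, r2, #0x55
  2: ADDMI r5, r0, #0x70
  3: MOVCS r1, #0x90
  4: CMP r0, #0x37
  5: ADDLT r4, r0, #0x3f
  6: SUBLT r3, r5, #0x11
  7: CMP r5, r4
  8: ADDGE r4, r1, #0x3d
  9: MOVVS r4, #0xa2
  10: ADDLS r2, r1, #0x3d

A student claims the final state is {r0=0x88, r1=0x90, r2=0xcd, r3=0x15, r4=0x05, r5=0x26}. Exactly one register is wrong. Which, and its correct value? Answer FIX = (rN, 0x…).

[0] flags=0010 → (cmp)
[1] flags=0010 PL?T → r0=0x88
[2] flags=0010 MI?F → skip
[3] flags=0010 CS?T → r1=0x90
[4] flags=0011 → (cmp)
[5] flags=0011 LT?T → r4=0xc7
[6] flags=0011 LT?T → r3=0x15
[7] flags=0000 → (cmp)
[8] flags=0000 GE?T → r4=0xcd
[9] flags=0000 VS?F → skip
[10] flags=0000 LS?T → r2=0xcd

FIX = (r4, 0xcd)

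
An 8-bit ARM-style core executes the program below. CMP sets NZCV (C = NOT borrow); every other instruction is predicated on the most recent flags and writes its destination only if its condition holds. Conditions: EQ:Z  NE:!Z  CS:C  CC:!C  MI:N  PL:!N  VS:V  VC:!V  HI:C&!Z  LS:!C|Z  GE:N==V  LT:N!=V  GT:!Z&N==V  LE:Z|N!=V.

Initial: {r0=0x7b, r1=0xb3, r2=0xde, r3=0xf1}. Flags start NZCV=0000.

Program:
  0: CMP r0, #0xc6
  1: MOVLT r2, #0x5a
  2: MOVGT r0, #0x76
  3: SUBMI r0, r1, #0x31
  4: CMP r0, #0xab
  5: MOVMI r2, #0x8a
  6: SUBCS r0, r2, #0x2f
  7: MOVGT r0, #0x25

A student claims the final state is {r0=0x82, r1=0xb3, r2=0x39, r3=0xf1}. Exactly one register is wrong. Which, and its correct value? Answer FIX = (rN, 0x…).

FIX = (r2, 0x8a)

0: ✓ CMP  NZCV=1001
1: · MOVLT
2: ✓ MOVGT  r0←0x76
3: ✓ SUBMI  r0←0x82
4: ✓ CMP  NZCV=1000
5: ✓ MOVMI  r2←0x8a
6: · SUBCS
7: · MOVGT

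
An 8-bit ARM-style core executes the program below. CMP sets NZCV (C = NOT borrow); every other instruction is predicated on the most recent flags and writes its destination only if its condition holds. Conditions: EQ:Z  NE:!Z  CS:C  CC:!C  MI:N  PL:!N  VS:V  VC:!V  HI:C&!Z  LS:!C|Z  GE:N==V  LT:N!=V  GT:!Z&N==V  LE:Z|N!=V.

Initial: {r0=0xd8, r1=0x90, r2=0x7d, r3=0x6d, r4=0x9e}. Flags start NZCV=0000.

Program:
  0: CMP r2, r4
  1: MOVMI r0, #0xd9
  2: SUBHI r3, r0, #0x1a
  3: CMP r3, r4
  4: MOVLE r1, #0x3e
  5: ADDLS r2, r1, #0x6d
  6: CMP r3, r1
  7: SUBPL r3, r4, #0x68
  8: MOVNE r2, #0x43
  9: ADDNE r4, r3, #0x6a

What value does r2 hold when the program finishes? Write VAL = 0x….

VAL = 0x43

0: ✓ CMP  NZCV=1001
1: ✓ MOVMI  r0←0xd9
2: · SUBHI
3: ✓ CMP  NZCV=1001
4: · MOVLE
5: ✓ ADDLS  r2←0xfd
6: ✓ CMP  NZCV=1001
7: · SUBPL
8: ✓ MOVNE  r2←0x43
9: ✓ ADDNE  r4←0xd7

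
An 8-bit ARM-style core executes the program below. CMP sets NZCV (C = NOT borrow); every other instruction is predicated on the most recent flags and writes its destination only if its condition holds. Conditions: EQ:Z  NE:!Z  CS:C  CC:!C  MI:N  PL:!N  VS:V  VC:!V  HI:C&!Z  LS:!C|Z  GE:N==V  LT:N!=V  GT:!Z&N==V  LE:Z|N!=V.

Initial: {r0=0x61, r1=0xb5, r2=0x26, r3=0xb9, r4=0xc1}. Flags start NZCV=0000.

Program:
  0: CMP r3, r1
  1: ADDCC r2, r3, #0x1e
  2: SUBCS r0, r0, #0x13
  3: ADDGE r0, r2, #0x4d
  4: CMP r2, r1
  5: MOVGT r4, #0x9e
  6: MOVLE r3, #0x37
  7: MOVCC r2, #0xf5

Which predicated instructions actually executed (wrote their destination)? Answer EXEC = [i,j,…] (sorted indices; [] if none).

[0] flags=0010 → (cmp)
[1] flags=0010 CC?F → skip
[2] flags=0010 CS?T → r0=0x4e
[3] flags=0010 GE?T → r0=0x73
[4] flags=0000 → (cmp)
[5] flags=0000 GT?T → r4=0x9e
[6] flags=0000 LE?F → skip
[7] flags=0000 CC?T → r2=0xf5

EXEC = [2,3,5,7]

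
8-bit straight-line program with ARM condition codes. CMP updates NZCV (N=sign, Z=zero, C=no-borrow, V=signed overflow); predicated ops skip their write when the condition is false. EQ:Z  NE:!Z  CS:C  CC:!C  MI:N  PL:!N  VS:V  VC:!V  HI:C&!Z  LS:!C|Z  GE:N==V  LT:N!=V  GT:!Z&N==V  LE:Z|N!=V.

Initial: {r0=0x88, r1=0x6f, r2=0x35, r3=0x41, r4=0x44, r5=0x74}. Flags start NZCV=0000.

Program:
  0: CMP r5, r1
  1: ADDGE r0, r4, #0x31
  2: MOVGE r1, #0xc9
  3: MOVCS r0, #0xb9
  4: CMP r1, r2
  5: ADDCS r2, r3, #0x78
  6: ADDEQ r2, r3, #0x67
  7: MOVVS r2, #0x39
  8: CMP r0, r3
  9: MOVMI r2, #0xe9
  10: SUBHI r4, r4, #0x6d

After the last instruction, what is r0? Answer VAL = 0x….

0: ✓ CMP  NZCV=0010
1: ✓ ADDGE  r0←0x75
2: ✓ MOVGE  r1←0xc9
3: ✓ MOVCS  r0←0xb9
4: ✓ CMP  NZCV=1010
5: ✓ ADDCS  r2←0xb9
6: · ADDEQ
7: · MOVVS
8: ✓ CMP  NZCV=0011
9: · MOVMI
10: ✓ SUBHI  r4←0xd7

VAL = 0xb9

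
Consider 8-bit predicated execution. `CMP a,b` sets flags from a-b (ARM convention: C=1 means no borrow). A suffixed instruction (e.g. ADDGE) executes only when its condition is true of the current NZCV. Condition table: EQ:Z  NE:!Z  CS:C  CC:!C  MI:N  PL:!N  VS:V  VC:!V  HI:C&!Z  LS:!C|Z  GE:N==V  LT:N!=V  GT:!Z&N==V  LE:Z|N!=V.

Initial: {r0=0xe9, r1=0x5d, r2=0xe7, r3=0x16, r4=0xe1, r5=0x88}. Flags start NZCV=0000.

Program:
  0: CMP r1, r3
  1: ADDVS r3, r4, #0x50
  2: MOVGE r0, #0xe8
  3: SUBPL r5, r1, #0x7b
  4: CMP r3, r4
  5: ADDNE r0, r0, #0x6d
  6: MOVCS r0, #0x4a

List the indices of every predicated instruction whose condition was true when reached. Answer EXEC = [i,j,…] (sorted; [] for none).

EXEC = [2,3,5]

[0] flags=0010 → (cmp)
[1] flags=0010 VS?F → skip
[2] flags=0010 GE?T → r0=0xe8
[3] flags=0010 PL?T → r5=0xe2
[4] flags=0000 → (cmp)
[5] flags=0000 NE?T → r0=0x55
[6] flags=0000 CS?F → skip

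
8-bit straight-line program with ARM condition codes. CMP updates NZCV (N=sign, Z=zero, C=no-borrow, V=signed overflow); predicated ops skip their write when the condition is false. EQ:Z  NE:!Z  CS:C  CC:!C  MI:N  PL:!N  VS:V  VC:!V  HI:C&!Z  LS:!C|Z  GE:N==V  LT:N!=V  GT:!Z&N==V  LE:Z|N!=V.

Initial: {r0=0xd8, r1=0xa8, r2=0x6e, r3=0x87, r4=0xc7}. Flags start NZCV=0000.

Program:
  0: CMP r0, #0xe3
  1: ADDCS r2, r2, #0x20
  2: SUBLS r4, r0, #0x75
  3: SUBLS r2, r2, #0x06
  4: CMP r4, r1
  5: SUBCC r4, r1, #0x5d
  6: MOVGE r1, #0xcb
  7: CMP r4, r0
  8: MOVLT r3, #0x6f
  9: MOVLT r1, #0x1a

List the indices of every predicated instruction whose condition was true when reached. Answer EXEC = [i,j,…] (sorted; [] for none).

EXEC = [2,3,5,6]

0: ✓ CMP  NZCV=1000
1: · ADDCS
2: ✓ SUBLS  r4←0x63
3: ✓ SUBLS  r2←0x68
4: ✓ CMP  NZCV=1001
5: ✓ SUBCC  r4←0x4b
6: ✓ MOVGE  r1←0xcb
7: ✓ CMP  NZCV=0000
8: · MOVLT
9: · MOVLT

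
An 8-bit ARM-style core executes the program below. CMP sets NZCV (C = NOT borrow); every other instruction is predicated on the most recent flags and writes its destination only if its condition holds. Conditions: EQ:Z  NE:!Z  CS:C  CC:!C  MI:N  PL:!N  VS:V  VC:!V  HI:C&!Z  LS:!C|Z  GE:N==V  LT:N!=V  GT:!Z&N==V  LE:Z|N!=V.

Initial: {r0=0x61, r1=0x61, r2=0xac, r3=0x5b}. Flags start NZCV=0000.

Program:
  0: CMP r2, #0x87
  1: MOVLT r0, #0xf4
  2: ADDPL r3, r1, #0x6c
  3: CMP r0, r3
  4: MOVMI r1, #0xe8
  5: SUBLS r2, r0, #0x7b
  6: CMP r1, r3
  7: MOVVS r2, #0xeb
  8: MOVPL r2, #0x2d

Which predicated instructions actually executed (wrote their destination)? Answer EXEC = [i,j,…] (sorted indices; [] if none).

EXEC = [2,4,5,8]

0: ✓ CMP  NZCV=0010
1: · MOVLT
2: ✓ ADDPL  r3←0xcd
3: ✓ CMP  NZCV=1001
4: ✓ MOVMI  r1←0xe8
5: ✓ SUBLS  r2←0xe6
6: ✓ CMP  NZCV=0010
7: · MOVVS
8: ✓ MOVPL  r2←0x2d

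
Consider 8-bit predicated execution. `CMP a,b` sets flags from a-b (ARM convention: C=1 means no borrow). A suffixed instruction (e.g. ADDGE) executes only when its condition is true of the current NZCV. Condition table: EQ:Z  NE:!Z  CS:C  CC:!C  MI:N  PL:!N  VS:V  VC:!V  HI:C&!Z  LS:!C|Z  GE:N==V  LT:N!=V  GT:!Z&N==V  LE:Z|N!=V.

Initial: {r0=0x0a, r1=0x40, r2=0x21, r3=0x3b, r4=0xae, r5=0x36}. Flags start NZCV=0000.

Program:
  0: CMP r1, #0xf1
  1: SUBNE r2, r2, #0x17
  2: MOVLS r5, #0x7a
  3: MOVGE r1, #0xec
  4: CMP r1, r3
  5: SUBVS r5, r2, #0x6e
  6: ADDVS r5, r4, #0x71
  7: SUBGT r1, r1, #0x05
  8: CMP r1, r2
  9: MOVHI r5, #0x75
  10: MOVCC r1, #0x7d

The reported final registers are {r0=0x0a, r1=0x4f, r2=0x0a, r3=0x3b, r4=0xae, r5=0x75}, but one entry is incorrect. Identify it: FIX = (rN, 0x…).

[0] flags=0000 → (cmp)
[1] flags=0000 NE?T → r2=0x0a
[2] flags=0000 LS?T → r5=0x7a
[3] flags=0000 GE?T → r1=0xec
[4] flags=1010 → (cmp)
[5] flags=1010 VS?F → skip
[6] flags=1010 VS?F → skip
[7] flags=1010 GT?F → skip
[8] flags=1010 → (cmp)
[9] flags=1010 HI?T → r5=0x75
[10] flags=1010 CC?F → skip

FIX = (r1, 0xec)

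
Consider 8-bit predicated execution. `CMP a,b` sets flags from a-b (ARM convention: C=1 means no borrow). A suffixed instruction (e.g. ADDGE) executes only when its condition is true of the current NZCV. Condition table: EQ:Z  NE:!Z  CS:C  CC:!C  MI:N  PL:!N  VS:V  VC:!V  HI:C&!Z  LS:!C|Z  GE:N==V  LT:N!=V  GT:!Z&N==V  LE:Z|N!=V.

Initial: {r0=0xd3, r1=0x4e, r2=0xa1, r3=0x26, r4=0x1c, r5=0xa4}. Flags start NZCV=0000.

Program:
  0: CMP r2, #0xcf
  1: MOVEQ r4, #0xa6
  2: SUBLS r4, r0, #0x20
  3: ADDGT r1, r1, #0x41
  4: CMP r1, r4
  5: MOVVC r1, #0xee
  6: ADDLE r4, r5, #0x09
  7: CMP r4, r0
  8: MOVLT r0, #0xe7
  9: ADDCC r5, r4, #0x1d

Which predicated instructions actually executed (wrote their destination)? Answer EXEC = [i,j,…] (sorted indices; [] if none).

EXEC = [2,8,9]

0: ✓ CMP  NZCV=1000
1: · MOVEQ
2: ✓ SUBLS  r4←0xb3
3: · ADDGT
4: ✓ CMP  NZCV=1001
5: · MOVVC
6: · ADDLE
7: ✓ CMP  NZCV=1000
8: ✓ MOVLT  r0←0xe7
9: ✓ ADDCC  r5←0xd0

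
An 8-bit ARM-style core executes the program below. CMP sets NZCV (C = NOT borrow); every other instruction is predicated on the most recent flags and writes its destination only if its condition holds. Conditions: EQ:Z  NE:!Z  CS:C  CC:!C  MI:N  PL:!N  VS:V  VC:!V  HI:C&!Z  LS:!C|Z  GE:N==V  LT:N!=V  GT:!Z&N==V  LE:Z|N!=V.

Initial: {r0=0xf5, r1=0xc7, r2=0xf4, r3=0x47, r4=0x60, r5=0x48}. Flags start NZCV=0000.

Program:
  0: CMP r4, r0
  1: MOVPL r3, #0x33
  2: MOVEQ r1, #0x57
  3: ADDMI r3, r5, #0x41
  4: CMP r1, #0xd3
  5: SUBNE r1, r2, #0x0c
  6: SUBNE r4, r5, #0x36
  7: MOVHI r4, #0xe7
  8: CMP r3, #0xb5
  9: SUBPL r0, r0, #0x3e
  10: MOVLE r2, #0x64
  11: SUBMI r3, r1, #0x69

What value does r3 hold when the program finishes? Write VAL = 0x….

0: ✓ CMP  NZCV=0000
1: ✓ MOVPL  r3←0x33
2: · MOVEQ
3: · ADDMI
4: ✓ CMP  NZCV=1000
5: ✓ SUBNE  r1←0xe8
6: ✓ SUBNE  r4←0x12
7: · MOVHI
8: ✓ CMP  NZCV=0000
9: ✓ SUBPL  r0←0xb7
10: · MOVLE
11: · SUBMI

VAL = 0x33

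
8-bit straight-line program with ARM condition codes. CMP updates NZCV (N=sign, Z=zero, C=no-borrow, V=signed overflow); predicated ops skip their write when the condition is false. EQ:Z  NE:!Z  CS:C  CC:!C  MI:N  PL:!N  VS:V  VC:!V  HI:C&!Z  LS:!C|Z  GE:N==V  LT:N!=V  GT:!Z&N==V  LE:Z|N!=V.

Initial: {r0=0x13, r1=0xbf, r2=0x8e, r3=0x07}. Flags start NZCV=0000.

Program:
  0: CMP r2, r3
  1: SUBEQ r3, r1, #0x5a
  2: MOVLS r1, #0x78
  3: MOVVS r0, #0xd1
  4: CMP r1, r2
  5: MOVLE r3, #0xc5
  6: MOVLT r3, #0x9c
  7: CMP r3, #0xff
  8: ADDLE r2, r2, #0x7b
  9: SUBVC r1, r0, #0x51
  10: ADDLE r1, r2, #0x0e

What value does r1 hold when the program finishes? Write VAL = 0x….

VAL = 0xc2

0: ✓ CMP  NZCV=1010
1: · SUBEQ
2: · MOVLS
3: · MOVVS
4: ✓ CMP  NZCV=0010
5: · MOVLE
6: · MOVLT
7: ✓ CMP  NZCV=0000
8: · ADDLE
9: ✓ SUBVC  r1←0xc2
10: · ADDLE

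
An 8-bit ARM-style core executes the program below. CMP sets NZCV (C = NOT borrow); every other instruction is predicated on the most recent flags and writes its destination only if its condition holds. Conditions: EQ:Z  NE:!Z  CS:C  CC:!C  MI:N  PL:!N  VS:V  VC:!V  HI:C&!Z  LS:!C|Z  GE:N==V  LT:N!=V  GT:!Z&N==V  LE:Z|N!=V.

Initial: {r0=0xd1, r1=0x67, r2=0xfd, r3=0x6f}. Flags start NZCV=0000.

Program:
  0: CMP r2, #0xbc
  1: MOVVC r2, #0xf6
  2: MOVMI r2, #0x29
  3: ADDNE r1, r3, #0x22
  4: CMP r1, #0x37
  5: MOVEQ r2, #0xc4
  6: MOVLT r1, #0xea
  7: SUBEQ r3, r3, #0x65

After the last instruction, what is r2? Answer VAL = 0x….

VAL = 0xf6

0: ✓ CMP  NZCV=0010
1: ✓ MOVVC  r2←0xf6
2: · MOVMI
3: ✓ ADDNE  r1←0x91
4: ✓ CMP  NZCV=0011
5: · MOVEQ
6: ✓ MOVLT  r1←0xea
7: · SUBEQ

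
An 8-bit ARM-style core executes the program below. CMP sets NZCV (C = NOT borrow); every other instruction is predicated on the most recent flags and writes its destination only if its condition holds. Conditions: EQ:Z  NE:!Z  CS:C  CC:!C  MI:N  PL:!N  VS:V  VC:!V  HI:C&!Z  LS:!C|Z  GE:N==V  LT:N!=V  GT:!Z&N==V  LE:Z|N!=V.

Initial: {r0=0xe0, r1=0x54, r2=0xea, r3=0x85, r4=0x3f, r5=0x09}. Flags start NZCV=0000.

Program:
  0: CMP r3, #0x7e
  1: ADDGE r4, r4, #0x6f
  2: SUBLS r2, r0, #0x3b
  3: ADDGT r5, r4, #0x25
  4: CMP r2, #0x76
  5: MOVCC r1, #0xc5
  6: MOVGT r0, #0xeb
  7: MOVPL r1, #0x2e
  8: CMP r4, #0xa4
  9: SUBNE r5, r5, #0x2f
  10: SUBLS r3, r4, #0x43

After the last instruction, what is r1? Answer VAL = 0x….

[0] flags=0011 → (cmp)
[1] flags=0011 GE?F → skip
[2] flags=0011 LS?F → skip
[3] flags=0011 GT?F → skip
[4] flags=0011 → (cmp)
[5] flags=0011 CC?F → skip
[6] flags=0011 GT?F → skip
[7] flags=0011 PL?T → r1=0x2e
[8] flags=1001 → (cmp)
[9] flags=1001 NE?T → r5=0xda
[10] flags=1001 LS?T → r3=0xfc

VAL = 0x2e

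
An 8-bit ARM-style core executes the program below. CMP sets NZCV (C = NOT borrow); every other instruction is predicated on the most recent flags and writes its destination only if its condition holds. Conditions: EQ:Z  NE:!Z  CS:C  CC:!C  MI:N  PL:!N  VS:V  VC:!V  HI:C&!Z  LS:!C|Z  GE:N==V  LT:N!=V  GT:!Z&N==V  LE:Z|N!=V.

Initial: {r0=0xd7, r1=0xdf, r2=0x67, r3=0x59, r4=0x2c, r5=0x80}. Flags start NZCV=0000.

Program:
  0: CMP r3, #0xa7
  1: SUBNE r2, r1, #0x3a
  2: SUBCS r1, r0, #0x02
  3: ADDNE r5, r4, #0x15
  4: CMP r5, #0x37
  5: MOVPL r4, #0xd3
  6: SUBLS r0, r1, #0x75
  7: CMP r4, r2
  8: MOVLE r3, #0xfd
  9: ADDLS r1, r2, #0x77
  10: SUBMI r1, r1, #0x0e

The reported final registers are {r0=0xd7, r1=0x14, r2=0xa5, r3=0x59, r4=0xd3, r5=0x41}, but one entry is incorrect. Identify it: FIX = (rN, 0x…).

0: ✓ CMP  NZCV=1001
1: ✓ SUBNE  r2←0xa5
2: · SUBCS
3: ✓ ADDNE  r5←0x41
4: ✓ CMP  NZCV=0010
5: ✓ MOVPL  r4←0xd3
6: · SUBLS
7: ✓ CMP  NZCV=0010
8: · MOVLE
9: · ADDLS
10: · SUBMI

FIX = (r1, 0xdf)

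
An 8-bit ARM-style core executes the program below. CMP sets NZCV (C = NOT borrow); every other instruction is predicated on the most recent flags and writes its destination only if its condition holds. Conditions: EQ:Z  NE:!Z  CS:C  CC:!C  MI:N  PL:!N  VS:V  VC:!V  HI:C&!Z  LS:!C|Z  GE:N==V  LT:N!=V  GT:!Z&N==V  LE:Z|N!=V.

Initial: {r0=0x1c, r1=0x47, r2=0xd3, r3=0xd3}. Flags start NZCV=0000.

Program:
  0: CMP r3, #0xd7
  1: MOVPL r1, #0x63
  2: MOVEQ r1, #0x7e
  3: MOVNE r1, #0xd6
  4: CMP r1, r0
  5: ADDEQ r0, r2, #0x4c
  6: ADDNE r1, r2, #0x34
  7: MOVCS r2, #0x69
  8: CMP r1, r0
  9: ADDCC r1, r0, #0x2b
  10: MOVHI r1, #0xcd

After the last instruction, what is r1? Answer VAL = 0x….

[0] flags=1000 → (cmp)
[1] flags=1000 PL?F → skip
[2] flags=1000 EQ?F → skip
[3] flags=1000 NE?T → r1=0xd6
[4] flags=1010 → (cmp)
[5] flags=1010 EQ?F → skip
[6] flags=1010 NE?T → r1=0x07
[7] flags=1010 CS?T → r2=0x69
[8] flags=1000 → (cmp)
[9] flags=1000 CC?T → r1=0x47
[10] flags=1000 HI?F → skip

VAL = 0x47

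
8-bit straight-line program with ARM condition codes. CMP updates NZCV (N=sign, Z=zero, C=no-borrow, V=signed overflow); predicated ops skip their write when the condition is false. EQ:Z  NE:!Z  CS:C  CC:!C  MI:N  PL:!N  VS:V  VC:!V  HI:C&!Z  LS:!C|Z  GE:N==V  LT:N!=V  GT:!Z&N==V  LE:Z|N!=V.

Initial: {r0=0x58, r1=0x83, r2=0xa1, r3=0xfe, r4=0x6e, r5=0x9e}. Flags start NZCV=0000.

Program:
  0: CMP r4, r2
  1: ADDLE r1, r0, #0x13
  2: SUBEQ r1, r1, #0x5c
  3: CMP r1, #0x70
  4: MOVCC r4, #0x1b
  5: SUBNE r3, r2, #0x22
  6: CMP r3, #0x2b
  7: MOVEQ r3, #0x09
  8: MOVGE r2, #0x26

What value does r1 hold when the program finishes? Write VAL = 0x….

0: ✓ CMP  NZCV=1001
1: · ADDLE
2: · SUBEQ
3: ✓ CMP  NZCV=0011
4: · MOVCC
5: ✓ SUBNE  r3←0x7f
6: ✓ CMP  NZCV=0010
7: · MOVEQ
8: ✓ MOVGE  r2←0x26

VAL = 0x83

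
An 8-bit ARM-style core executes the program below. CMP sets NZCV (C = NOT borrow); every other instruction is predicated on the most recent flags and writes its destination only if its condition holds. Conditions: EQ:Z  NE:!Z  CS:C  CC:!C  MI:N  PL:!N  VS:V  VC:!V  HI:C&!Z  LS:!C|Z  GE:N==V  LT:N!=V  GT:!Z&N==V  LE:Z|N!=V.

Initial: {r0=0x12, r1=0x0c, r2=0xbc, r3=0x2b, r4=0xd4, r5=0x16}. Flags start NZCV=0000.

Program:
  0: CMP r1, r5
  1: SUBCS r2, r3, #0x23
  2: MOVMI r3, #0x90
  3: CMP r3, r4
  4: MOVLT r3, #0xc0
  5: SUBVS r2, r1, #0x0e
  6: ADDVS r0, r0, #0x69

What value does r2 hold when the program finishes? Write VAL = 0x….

VAL = 0xbc

[0] flags=1000 → (cmp)
[1] flags=1000 CS?F → skip
[2] flags=1000 MI?T → r3=0x90
[3] flags=1000 → (cmp)
[4] flags=1000 LT?T → r3=0xc0
[5] flags=1000 VS?F → skip
[6] flags=1000 VS?F → skip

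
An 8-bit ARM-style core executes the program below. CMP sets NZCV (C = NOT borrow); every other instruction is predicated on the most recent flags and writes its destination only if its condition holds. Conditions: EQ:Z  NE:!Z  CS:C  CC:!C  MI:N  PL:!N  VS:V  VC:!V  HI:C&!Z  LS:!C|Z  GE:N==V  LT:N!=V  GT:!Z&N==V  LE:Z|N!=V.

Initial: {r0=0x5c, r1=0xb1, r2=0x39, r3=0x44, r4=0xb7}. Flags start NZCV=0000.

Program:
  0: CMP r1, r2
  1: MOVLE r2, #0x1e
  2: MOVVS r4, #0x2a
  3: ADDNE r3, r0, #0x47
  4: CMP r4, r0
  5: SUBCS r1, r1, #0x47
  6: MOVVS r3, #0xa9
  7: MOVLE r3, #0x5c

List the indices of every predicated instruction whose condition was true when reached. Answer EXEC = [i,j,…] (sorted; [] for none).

EXEC = [1,2,3,7]

0: ✓ CMP  NZCV=0011
1: ✓ MOVLE  r2←0x1e
2: ✓ MOVVS  r4←0x2a
3: ✓ ADDNE  r3←0xa3
4: ✓ CMP  NZCV=1000
5: · SUBCS
6: · MOVVS
7: ✓ MOVLE  r3←0x5c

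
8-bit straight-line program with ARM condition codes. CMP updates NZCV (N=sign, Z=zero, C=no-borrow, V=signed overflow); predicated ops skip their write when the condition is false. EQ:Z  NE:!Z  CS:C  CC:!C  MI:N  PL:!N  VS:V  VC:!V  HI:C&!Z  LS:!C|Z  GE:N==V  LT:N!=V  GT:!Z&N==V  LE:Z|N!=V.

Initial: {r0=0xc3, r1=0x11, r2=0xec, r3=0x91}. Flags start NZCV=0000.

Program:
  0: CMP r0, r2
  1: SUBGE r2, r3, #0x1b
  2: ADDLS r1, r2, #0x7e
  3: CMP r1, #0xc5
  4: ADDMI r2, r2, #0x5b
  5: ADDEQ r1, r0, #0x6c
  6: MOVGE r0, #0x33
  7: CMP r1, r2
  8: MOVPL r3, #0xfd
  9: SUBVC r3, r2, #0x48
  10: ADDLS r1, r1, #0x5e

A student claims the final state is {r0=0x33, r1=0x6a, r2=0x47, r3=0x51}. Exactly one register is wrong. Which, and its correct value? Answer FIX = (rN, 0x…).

FIX = (r3, 0xff)

[0] flags=1000 → (cmp)
[1] flags=1000 GE?F → skip
[2] flags=1000 LS?T → r1=0x6a
[3] flags=1001 → (cmp)
[4] flags=1001 MI?T → r2=0x47
[5] flags=1001 EQ?F → skip
[6] flags=1001 GE?T → r0=0x33
[7] flags=0010 → (cmp)
[8] flags=0010 PL?T → r3=0xfd
[9] flags=0010 VC?T → r3=0xff
[10] flags=0010 LS?F → skip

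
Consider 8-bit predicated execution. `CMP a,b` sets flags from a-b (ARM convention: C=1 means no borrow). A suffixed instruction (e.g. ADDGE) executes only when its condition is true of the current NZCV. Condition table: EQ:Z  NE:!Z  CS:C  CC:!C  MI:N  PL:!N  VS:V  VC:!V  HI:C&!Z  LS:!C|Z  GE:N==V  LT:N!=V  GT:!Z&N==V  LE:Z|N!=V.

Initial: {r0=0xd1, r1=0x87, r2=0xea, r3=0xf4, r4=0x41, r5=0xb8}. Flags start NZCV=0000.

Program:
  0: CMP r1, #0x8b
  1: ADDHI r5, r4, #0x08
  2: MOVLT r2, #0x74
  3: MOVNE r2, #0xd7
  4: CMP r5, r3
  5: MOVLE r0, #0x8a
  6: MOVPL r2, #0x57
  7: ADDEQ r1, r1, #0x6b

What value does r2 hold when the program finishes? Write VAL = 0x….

VAL = 0xd7

0: ✓ CMP  NZCV=1000
1: · ADDHI
2: ✓ MOVLT  r2←0x74
3: ✓ MOVNE  r2←0xd7
4: ✓ CMP  NZCV=1000
5: ✓ MOVLE  r0←0x8a
6: · MOVPL
7: · ADDEQ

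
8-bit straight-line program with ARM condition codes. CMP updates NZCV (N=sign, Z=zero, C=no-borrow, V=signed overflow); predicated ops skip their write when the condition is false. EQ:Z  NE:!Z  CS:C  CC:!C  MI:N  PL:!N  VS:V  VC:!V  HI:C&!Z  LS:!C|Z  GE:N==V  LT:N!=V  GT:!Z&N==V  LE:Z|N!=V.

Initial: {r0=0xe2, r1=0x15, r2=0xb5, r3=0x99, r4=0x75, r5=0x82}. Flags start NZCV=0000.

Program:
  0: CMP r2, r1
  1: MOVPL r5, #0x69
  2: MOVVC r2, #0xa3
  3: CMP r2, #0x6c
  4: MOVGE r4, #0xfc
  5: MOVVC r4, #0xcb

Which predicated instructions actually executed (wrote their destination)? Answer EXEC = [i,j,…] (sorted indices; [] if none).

0: ✓ CMP  NZCV=1010
1: · MOVPL
2: ✓ MOVVC  r2←0xa3
3: ✓ CMP  NZCV=0011
4: · MOVGE
5: · MOVVC

EXEC = [2]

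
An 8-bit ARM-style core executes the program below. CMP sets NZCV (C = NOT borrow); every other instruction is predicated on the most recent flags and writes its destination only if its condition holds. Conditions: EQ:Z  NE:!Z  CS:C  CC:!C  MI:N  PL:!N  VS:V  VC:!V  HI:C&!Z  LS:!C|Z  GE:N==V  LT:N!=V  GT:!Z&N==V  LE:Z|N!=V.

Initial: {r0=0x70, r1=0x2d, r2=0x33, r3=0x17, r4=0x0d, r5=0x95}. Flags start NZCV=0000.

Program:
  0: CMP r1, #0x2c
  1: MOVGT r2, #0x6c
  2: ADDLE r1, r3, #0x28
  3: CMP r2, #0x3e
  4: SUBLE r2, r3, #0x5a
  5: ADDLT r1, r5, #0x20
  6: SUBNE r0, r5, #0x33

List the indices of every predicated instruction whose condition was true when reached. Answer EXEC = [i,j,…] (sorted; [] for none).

EXEC = [1,6]

[0] flags=0010 → (cmp)
[1] flags=0010 GT?T → r2=0x6c
[2] flags=0010 LE?F → skip
[3] flags=0010 → (cmp)
[4] flags=0010 LE?F → skip
[5] flags=0010 LT?F → skip
[6] flags=0010 NE?T → r0=0x62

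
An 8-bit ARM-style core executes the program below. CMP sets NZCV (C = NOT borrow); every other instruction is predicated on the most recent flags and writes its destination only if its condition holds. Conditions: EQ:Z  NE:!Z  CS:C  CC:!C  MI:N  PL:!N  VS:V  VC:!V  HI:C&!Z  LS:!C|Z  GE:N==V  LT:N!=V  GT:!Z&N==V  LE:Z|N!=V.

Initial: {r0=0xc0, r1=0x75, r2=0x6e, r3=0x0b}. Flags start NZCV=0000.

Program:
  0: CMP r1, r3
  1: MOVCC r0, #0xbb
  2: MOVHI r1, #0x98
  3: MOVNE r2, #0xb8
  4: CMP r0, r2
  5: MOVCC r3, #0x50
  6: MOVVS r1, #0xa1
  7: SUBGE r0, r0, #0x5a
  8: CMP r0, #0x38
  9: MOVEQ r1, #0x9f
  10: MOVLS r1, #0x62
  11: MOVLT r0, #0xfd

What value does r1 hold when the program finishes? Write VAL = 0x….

[0] flags=0010 → (cmp)
[1] flags=0010 CC?F → skip
[2] flags=0010 HI?T → r1=0x98
[3] flags=0010 NE?T → r2=0xb8
[4] flags=0010 → (cmp)
[5] flags=0010 CC?F → skip
[6] flags=0010 VS?F → skip
[7] flags=0010 GE?T → r0=0x66
[8] flags=0010 → (cmp)
[9] flags=0010 EQ?F → skip
[10] flags=0010 LS?F → skip
[11] flags=0010 LT?F → skip

VAL = 0x98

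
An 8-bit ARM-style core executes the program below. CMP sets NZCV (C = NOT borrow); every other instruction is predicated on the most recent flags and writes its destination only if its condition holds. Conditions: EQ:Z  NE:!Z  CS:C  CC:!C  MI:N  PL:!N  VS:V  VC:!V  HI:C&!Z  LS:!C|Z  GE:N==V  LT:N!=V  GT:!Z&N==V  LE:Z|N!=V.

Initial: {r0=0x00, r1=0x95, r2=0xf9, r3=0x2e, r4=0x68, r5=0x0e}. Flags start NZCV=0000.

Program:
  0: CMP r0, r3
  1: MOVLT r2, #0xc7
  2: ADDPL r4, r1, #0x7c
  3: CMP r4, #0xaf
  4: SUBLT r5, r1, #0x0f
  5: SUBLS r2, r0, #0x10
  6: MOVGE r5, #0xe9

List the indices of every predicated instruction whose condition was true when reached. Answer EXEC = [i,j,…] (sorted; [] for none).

[0] flags=1000 → (cmp)
[1] flags=1000 LT?T → r2=0xc7
[2] flags=1000 PL?F → skip
[3] flags=1001 → (cmp)
[4] flags=1001 LT?F → skip
[5] flags=1001 LS?T → r2=0xf0
[6] flags=1001 GE?T → r5=0xe9

EXEC = [1,5,6]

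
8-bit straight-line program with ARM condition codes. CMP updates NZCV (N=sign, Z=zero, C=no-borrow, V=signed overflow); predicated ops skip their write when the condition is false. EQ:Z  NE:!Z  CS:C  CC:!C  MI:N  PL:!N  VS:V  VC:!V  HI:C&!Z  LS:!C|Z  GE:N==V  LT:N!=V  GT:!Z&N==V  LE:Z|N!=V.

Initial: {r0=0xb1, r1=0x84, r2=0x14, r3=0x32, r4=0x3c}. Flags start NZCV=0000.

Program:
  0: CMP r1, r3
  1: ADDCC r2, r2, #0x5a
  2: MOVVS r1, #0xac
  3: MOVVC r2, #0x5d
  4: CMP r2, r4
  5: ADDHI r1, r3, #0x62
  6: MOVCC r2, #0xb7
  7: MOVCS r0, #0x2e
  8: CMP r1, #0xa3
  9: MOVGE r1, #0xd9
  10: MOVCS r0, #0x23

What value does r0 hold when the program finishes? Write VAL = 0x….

VAL = 0x23

[0] flags=0011 → (cmp)
[1] flags=0011 CC?F → skip
[2] flags=0011 VS?T → r1=0xac
[3] flags=0011 VC?F → skip
[4] flags=1000 → (cmp)
[5] flags=1000 HI?F → skip
[6] flags=1000 CC?T → r2=0xb7
[7] flags=1000 CS?F → skip
[8] flags=0010 → (cmp)
[9] flags=0010 GE?T → r1=0xd9
[10] flags=0010 CS?T → r0=0x23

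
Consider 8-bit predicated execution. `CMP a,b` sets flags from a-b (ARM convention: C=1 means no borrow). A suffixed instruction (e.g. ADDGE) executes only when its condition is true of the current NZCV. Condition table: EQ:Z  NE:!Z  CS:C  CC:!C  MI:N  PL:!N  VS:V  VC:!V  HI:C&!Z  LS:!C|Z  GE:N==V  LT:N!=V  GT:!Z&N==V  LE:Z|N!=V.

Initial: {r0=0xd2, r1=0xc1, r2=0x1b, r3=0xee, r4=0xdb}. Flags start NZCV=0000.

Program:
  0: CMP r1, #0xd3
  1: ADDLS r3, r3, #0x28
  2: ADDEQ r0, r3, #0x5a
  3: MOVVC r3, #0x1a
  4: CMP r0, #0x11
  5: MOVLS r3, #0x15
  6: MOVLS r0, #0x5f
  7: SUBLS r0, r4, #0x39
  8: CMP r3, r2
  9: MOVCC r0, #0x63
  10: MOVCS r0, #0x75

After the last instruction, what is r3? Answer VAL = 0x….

0: ✓ CMP  NZCV=1000
1: ✓ ADDLS  r3←0x16
2: · ADDEQ
3: ✓ MOVVC  r3←0x1a
4: ✓ CMP  NZCV=1010
5: · MOVLS
6: · MOVLS
7: · SUBLS
8: ✓ CMP  NZCV=1000
9: ✓ MOVCC  r0←0x63
10: · MOVCS

VAL = 0x1a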